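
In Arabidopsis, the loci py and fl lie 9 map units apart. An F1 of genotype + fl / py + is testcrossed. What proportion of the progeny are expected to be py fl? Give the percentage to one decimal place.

4.5%

A map distance of 9 map units corresponds to a recombination frequency of 0.090.
The F1 is + fl / py +, so py fl is a recombinant gamete class with expected frequency r/2 = 0.090/2 = 0.0450.
That is 0.0450 = 4.5% of the progeny.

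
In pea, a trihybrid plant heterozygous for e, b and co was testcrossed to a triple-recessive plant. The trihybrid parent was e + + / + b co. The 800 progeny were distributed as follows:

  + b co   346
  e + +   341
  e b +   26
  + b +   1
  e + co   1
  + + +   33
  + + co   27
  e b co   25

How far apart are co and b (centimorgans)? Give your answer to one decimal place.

6.9 centimorgans

The two rarest classes, e + co and + b +, are the double crossovers. Comparing them with the parentals, only the co allele has switched, so co is the middle locus and the order is b – co – e.
Crossovers in the b–co interval produce the single-crossover classes e b + and + + co (26 + 27 = 53) plus the double crossovers (2).
RF(b–co) = (53 + 2) / 800 = 55/800 = 0.0688 → 6.9 centimorgans.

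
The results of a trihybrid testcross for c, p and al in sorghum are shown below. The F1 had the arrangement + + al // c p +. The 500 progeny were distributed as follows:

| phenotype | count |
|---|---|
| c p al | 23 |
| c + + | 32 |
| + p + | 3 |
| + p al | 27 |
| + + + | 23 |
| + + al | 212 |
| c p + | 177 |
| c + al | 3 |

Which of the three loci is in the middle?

c

The two rarest classes, c + al and + p +, are the double crossovers. Comparing them with the parentals, only the c allele has switched, so c is the middle locus and the order is p – c – al.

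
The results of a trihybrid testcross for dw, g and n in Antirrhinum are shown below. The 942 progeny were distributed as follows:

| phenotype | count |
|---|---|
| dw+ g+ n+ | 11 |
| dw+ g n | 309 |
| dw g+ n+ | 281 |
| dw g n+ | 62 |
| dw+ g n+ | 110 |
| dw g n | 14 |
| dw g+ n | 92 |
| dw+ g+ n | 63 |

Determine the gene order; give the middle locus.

dw

The two most frequent reciprocal classes, dw+ g n and dw g+ n+, are the parental types, so the F1 was dw+ g n / dw g+ n+.
The two rarest classes, dw g n and dw+ g+ n+, are the double crossovers. Comparing them with the parentals, only the dw allele has switched, so dw is the middle locus and the order is n – dw – g.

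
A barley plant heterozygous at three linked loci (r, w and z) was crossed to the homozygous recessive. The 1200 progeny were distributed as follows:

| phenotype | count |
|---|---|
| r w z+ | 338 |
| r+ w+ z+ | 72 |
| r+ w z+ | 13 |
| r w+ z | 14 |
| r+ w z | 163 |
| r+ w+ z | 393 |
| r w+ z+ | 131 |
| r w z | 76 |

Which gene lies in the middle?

r

The two most frequent reciprocal classes, r+ w+ z and r w z+, are the parental types, so the F1 was r+ w+ z / r w z+.
The two rarest classes, r w+ z and r+ w z+, are the double crossovers. Comparing them with the parentals, only the r allele has switched, so r is the middle locus and the order is w – r – z.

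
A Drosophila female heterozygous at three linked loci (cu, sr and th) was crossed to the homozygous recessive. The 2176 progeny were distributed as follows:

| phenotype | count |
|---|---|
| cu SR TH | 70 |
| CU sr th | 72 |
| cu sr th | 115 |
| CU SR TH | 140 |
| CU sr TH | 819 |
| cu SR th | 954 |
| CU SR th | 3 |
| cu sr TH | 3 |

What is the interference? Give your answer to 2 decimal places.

The two most frequent reciprocal classes, CU sr TH and cu SR th, are the parental types, so the F1 was CU sr TH / cu SR th.
The two rarest classes, cu sr TH and CU SR th, are the double crossovers. Comparing them with the parentals, only the cu allele has switched, so cu is the middle locus and the order is th – cu – sr.
th–cu: (142 + 6)/2176 = 0.0680; cu–sr: (255 + 6)/2176 = 0.1199.
Expected DCO frequency = 0.0680 × 0.1199 ≈ 0.00815; observed = 6/2176 ≈ 0.00276.
Coefficient of coincidence = 0.00276/0.00815 ≈ 0.34; interference = 1 − 0.34 = 0.66.

0.66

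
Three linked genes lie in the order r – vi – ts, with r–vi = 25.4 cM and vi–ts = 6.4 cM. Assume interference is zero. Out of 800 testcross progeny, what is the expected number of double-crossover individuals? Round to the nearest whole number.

13

Map distances give recombination frequencies of 0.254 and 0.064 for the two intervals.
With no interference, expected double-crossover frequency = 0.254 × 0.064 = 0.01626.
Expected number = 0.01626 × 800 = 13.00 ≈ 13.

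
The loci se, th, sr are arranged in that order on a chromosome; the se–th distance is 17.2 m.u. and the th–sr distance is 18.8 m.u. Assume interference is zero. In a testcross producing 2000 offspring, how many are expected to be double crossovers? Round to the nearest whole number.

Map distances give recombination frequencies of 0.172 and 0.188 for the two intervals.
With no interference, expected double-crossover frequency = 0.172 × 0.188 = 0.03234.
Expected number = 0.03234 × 2000 = 64.67 ≈ 65.

65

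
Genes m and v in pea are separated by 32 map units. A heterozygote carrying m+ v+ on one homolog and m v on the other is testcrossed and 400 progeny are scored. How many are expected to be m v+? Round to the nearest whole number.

A map distance of 32 map units corresponds to a recombination frequency of 0.320.
The F1 is m+ v+ / m v, so m v+ is a recombinant gamete class with expected frequency r/2 = 0.320/2 = 0.1600.
Expected number = 0.1600 × 400 = 64.00 ≈ 64.

64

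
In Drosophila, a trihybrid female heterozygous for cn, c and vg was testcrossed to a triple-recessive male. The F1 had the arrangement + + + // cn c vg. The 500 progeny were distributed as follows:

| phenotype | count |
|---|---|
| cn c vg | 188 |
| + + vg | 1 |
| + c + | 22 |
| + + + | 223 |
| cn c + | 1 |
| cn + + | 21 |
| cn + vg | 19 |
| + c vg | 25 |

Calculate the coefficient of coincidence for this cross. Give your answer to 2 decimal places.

0.48

The two rarest classes, + + vg and cn c +, are the double crossovers. Comparing them with the parentals, only the vg allele has switched, so vg is the middle locus and the order is cn – vg – c.
cn–vg: (46 + 2)/500 = 0.0960; vg–c: (41 + 2)/500 = 0.0860.
Expected DCO frequency = 0.0960 × 0.0860 ≈ 0.00826; observed = 2/500 ≈ 0.00400.
Coefficient of coincidence = 0.00400/0.00826 ≈ 0.48.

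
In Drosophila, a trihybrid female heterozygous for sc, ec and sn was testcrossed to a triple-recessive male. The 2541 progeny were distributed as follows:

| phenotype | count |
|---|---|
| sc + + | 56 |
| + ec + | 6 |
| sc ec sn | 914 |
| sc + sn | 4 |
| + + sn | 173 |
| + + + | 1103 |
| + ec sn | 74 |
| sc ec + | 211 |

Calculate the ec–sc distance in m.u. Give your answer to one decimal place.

5.5 m.u.

The two most frequent reciprocal classes, + + + and sc ec sn, are the parental types, so the F1 was + + + / sc ec sn.
The two rarest classes, + ec + and sc + sn, are the double crossovers. Comparing them with the parentals, only the ec allele has switched, so ec is the middle locus and the order is sn – ec – sc.
Crossovers in the ec–sc interval produce the single-crossover classes sc + + and + ec sn (56 + 74 = 130) plus the double crossovers (10).
RF(ec–sc) = (130 + 10) / 2541 = 140/2541 = 0.0551 → 5.5 m.u.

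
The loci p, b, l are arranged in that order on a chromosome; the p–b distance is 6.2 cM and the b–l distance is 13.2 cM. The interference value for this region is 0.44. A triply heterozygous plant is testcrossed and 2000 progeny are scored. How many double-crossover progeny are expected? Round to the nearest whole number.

Map distances give recombination frequencies of 0.062 and 0.132 for the two intervals.
With interference 0.44 (so coincidence = 0.56), expected double-crossover frequency = 0.062 × 0.132 × 0.56 = 0.00458.
Expected number = 0.00458 × 2000 = 9.17 ≈ 9.

9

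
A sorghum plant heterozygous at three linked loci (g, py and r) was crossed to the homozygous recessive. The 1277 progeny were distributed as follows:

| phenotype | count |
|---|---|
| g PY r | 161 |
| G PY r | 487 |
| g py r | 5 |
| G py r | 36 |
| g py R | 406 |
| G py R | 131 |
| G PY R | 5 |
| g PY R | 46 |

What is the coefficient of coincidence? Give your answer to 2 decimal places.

0.46

The two most frequent reciprocal classes, g py R and G PY r, are the parental types, so the F1 was g py R / G PY r.
The two rarest classes, g py r and G PY R, are the double crossovers. Comparing them with the parentals, only the r allele has switched, so r is the middle locus and the order is py – r – g.
py–r: (82 + 10)/1277 = 0.0720; r–g: (292 + 10)/1277 = 0.2365.
Expected DCO frequency = 0.0720 × 0.2365 ≈ 0.01703; observed = 10/1277 ≈ 0.00783.
Coefficient of coincidence = 0.00783/0.01703 ≈ 0.46.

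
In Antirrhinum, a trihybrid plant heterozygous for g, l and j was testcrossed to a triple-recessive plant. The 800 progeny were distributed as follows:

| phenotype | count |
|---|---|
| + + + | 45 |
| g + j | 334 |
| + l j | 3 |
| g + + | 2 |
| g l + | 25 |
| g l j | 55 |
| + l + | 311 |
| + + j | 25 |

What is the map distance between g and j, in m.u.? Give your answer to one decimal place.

The two most frequent reciprocal classes, g + j and + l +, are the parental types, so the F1 was g + j / + l +.
The two rarest classes, g + + and + l j, are the double crossovers. Comparing them with the parentals, only the j allele has switched, so j is the middle locus and the order is l – j – g.
Crossovers in the j–g interval produce the single-crossover classes + + j and g l + (25 + 25 = 50) plus the double crossovers (5).
RF(j–g) = (50 + 5) / 800 = 55/800 = 0.0688 → 6.9 m.u.

6.9 m.u.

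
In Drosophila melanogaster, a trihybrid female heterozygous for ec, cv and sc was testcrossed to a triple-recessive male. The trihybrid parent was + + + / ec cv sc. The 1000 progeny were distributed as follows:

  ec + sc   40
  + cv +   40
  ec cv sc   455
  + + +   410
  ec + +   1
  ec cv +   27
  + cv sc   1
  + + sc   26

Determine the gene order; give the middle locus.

The two rarest classes, ec + + and + cv sc, are the double crossovers. Comparing them with the parentals, only the ec allele has switched, so ec is the middle locus and the order is sc – ec – cv.

ec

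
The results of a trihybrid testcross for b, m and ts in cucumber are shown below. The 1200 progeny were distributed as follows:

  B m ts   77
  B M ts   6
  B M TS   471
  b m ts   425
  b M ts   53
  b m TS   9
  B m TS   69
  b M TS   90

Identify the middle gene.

ts

The two most frequent reciprocal classes, B M TS and b m ts, are the parental types, so the F1 was B M TS / b m ts.
The two rarest classes, B M ts and b m TS, are the double crossovers. Comparing them with the parentals, only the ts allele has switched, so ts is the middle locus and the order is m – ts – b.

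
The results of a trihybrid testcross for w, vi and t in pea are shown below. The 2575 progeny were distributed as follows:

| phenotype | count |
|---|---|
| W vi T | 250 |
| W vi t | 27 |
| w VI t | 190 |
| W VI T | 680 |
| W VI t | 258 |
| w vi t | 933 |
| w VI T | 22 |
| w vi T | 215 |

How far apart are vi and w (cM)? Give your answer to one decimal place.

19.0 cM

The two most frequent reciprocal classes, W VI T and w vi t, are the parental types, so the F1 was W VI T / w vi t.
The two rarest classes, w VI T and W vi t, are the double crossovers. Comparing them with the parentals, only the w allele has switched, so w is the middle locus and the order is t – w – vi.
Crossovers in the w–vi interval produce the single-crossover classes W vi T and w VI t (250 + 190 = 440) plus the double crossovers (49).
RF(w–vi) = (440 + 49) / 2575 = 489/2575 = 0.1899 → 19.0 cM.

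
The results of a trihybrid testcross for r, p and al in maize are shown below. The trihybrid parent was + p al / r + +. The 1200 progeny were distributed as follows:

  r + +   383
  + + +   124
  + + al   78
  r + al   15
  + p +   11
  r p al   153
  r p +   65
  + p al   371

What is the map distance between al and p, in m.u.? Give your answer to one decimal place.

The two rarest classes, + p + and r + al, are the double crossovers. Comparing them with the parentals, only the al allele has switched, so al is the middle locus and the order is p – al – r.
Crossovers in the p–al interval produce the single-crossover classes + + al and r p + (78 + 65 = 143) plus the double crossovers (26).
RF(p–al) = (143 + 26) / 1200 = 169/1200 = 0.1408 → 14.1 m.u.

14.1 m.u.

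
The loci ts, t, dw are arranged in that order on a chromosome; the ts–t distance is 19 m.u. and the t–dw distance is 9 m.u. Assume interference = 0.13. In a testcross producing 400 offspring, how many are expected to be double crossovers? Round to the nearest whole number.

Map distances give recombination frequencies of 0.190 and 0.090 for the two intervals.
With interference 0.13 (so coincidence = 0.87), expected double-crossover frequency = 0.190 × 0.090 × 0.87 = 0.01488.
Expected number = 0.01488 × 400 = 5.95 ≈ 6.

6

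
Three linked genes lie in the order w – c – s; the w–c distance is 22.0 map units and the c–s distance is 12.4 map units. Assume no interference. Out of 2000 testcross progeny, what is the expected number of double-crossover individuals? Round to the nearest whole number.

Map distances give recombination frequencies of 0.220 and 0.124 for the two intervals.
With no interference, expected double-crossover frequency = 0.220 × 0.124 = 0.02728.
Expected number = 0.02728 × 2000 = 54.56 ≈ 55.

55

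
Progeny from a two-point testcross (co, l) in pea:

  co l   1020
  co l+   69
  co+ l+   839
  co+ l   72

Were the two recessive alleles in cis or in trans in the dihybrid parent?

The two most frequent classes are co+ l+ (839) and co l (1020); these are the parental (non-recombinant) types.
So the F1 carried co+ l+ on one chromosome and co l on the other — the recessive alleles are on the same chromosome (cis / coupling).

cis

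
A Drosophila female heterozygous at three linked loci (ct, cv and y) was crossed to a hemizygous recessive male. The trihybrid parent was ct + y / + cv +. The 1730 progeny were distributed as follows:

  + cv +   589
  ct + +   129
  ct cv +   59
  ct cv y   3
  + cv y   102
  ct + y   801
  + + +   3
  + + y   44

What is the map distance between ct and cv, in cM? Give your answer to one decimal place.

6.3 cM

The two rarest classes, ct cv y and + + +, are the double crossovers. Comparing them with the parentals, only the cv allele has switched, so cv is the middle locus and the order is y – cv – ct.
Crossovers in the cv–ct interval produce the single-crossover classes + + y and ct cv + (44 + 59 = 103) plus the double crossovers (6).
RF(cv–ct) = (103 + 6) / 1730 = 109/1730 = 0.0630 → 6.3 cM.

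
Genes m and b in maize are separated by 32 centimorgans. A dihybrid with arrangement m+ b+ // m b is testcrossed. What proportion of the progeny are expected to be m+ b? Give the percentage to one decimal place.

16.0%

A map distance of 32 centimorgans corresponds to a recombination frequency of 0.320.
The F1 is m+ b+ / m b, so m+ b is a recombinant gamete class with expected frequency r/2 = 0.320/2 = 0.1600.
That is 0.1600 = 16.0% of the progeny.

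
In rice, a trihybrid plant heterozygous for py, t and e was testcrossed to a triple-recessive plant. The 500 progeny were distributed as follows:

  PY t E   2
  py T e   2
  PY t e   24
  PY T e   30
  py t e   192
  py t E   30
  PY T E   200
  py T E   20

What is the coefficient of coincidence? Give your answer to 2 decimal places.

The two most frequent reciprocal classes, PY T E and py t e, are the parental types, so the F1 was PY T E / py t e.
The two rarest classes, PY t E and py T e, are the double crossovers. Comparing them with the parentals, only the t allele has switched, so t is the middle locus and the order is e – t – py.
e–t: (60 + 4)/500 = 0.1280; t–py: (44 + 4)/500 = 0.0960.
Expected DCO frequency = 0.1280 × 0.0960 ≈ 0.01229; observed = 4/500 ≈ 0.00800.
Coefficient of coincidence = 0.00800/0.01229 ≈ 0.65.

0.65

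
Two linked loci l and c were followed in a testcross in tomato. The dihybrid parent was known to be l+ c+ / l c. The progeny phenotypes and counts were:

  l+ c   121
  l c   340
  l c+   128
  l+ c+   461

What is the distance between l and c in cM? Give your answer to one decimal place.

23.7 cM

The recombinant classes are l+ c and l c+: 121 + 128 = 249.
Recombination frequency = 249/1050 = 0.2371 ≈ 23.7%, i.e. 23.7 cM.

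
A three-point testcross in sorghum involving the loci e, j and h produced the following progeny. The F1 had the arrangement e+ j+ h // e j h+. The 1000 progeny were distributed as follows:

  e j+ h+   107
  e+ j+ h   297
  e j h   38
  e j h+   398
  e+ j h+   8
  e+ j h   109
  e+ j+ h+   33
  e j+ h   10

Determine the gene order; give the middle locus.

e

The two rarest classes, e j+ h and e+ j h+, are the double crossovers. Comparing them with the parentals, only the e allele has switched, so e is the middle locus and the order is h – e – j.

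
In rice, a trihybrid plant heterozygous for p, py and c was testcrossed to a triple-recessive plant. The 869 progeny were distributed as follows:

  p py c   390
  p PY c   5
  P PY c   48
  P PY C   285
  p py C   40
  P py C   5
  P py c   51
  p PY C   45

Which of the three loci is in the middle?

The two most frequent reciprocal classes, P PY C and p py c, are the parental types, so the F1 was P PY C / p py c.
The two rarest classes, P py C and p PY c, are the double crossovers. Comparing them with the parentals, only the py allele has switched, so py is the middle locus and the order is p – py – c.

py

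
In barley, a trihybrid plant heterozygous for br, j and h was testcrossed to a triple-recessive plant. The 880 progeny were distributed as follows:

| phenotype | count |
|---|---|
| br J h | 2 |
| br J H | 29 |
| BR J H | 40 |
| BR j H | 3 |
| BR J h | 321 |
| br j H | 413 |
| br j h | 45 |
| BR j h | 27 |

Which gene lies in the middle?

br

The two most frequent reciprocal classes, br j H and BR J h, are the parental types, so the F1 was br j H / BR J h.
The two rarest classes, BR j H and br J h, are the double crossovers. Comparing them with the parentals, only the br allele has switched, so br is the middle locus and the order is j – br – h.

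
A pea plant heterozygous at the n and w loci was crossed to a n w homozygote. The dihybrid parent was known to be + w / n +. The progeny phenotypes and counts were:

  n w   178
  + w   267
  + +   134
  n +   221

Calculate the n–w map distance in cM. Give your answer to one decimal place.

The recombinant classes are + + and n w: 134 + 178 = 312.
Recombination frequency = 312/800 = 0.3900 ≈ 39.0%, i.e. 39.0 cM.

39.0 cM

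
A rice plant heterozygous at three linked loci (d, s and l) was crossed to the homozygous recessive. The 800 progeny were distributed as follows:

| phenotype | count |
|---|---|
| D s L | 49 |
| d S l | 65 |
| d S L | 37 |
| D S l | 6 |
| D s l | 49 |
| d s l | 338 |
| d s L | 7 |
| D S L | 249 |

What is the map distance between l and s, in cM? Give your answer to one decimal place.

15.9 cM

The two most frequent reciprocal classes, d s l and D S L, are the parental types, so the F1 was d s l / D S L.
The two rarest classes, d s L and D S l, are the double crossovers. Comparing them with the parentals, only the l allele has switched, so l is the middle locus and the order is s – l – d.
Crossovers in the s–l interval produce the single-crossover classes d S l and D s L (65 + 49 = 114) plus the double crossovers (13).
RF(s–l) = (114 + 13) / 800 = 127/800 = 0.1588 → 15.9 cM.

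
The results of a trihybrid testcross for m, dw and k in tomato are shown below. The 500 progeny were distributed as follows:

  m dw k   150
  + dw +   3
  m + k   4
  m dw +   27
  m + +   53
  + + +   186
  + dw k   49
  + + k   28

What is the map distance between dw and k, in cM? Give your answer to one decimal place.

12.4 cM

The two most frequent reciprocal classes, m dw k and + + +, are the parental types, so the F1 was m dw k / + + +.
The two rarest classes, m + k and + dw +, are the double crossovers. Comparing them with the parentals, only the dw allele has switched, so dw is the middle locus and the order is k – dw – m.
Crossovers in the k–dw interval produce the single-crossover classes m dw + and + + k (27 + 28 = 55) plus the double crossovers (7).
RF(k–dw) = (55 + 7) / 500 = 62/500 = 0.1240 → 12.4 cM.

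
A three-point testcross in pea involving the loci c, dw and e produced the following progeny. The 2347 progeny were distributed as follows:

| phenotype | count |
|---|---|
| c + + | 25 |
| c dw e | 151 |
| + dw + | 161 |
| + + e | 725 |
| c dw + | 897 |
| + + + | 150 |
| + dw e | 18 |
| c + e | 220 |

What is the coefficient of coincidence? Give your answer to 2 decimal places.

0.69

The two most frequent reciprocal classes, c dw + and + + e, are the parental types, so the F1 was c dw + / + + e.
The two rarest classes, c + + and + dw e, are the double crossovers. Comparing them with the parentals, only the dw allele has switched, so dw is the middle locus and the order is c – dw – e.
c–dw: (381 + 43)/2347 = 0.1807; dw–e: (301 + 43)/2347 = 0.1466.
Expected DCO frequency = 0.1807 × 0.1466 ≈ 0.02649; observed = 43/2347 ≈ 0.01832.
Coefficient of coincidence = 0.01832/0.02649 ≈ 0.69.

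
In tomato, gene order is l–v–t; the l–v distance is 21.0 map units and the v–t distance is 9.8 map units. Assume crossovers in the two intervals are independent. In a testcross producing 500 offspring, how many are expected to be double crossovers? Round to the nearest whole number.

10

Map distances give recombination frequencies of 0.210 and 0.098 for the two intervals.
With no interference, expected double-crossover frequency = 0.210 × 0.098 = 0.02058.
Expected number = 0.02058 × 500 = 10.29 ≈ 10.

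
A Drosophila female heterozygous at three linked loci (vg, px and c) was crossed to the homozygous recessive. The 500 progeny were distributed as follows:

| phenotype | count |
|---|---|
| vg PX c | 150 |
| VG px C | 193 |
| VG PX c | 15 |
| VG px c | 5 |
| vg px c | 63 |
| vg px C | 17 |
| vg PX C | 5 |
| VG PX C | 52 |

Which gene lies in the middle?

The two most frequent reciprocal classes, vg PX c and VG px C, are the parental types, so the F1 was vg PX c / VG px C.
The two rarest classes, vg PX C and VG px c, are the double crossovers. Comparing them with the parentals, only the c allele has switched, so c is the middle locus and the order is px – c – vg.

c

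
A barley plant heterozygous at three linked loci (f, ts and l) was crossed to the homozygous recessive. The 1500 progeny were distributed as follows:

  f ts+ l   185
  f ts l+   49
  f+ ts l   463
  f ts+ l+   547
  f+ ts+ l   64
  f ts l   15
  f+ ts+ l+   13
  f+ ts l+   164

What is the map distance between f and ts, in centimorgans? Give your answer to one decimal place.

9.4 centimorgans

The two most frequent reciprocal classes, f+ ts l and f ts+ l+, are the parental types, so the F1 was f+ ts l / f ts+ l+.
The two rarest classes, f ts l and f+ ts+ l+, are the double crossovers. Comparing them with the parentals, only the f allele has switched, so f is the middle locus and the order is l – f – ts.
Crossovers in the f–ts interval produce the single-crossover classes f+ ts+ l and f ts l+ (64 + 49 = 113) plus the double crossovers (28).
RF(f–ts) = (113 + 28) / 1500 = 141/1500 = 0.0940 → 9.4 centimorgans.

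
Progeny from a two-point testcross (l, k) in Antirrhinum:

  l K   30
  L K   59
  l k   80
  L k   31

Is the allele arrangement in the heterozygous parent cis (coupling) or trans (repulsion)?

The two most frequent classes are L K (59) and l k (80); these are the parental (non-recombinant) types.
So the F1 carried L K on one chromosome and l k on the other — the recessive alleles are on the same chromosome (cis / coupling).

cis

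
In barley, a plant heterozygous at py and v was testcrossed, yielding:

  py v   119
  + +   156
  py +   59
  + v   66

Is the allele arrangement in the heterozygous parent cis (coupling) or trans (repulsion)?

cis

The two most frequent classes are + + (156) and py v (119); these are the parental (non-recombinant) types.
So the F1 carried + + on one chromosome and py v on the other — the recessive alleles are on the same chromosome (cis / coupling).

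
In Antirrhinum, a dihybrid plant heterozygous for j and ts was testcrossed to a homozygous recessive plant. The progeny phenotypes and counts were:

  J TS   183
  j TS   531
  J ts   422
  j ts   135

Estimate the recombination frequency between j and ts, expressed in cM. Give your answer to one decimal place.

The two most frequent classes, J ts (422) and j TS (531), are the parental types, so the F1 was J ts / j TS.
The recombinant classes are J TS and j ts: 183 + 135 = 318.
Recombination frequency = 318/1271 = 0.2502 ≈ 25.0%, i.e. 25.0 cM.

25.0 cM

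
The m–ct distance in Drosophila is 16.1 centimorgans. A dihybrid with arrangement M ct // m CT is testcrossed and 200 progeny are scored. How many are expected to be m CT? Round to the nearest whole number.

84

A map distance of 16.1 centimorgans corresponds to a recombination frequency of 0.161.
The F1 is M ct / m CT, so m CT is a parental gamete class with expected frequency (1 − r)/2 = 0.839/2 = 0.4195.
Expected number = 0.4195 × 200 = 83.90 ≈ 84.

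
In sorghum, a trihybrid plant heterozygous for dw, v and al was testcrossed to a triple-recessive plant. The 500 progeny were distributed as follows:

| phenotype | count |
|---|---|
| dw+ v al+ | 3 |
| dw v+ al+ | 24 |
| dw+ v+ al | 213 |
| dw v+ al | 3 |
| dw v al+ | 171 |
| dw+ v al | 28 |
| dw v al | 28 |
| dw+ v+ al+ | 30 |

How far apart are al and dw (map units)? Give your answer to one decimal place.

The two most frequent reciprocal classes, dw v al+ and dw+ v+ al, are the parental types, so the F1 was dw v al+ / dw+ v+ al.
The two rarest classes, dw+ v al+ and dw v+ al, are the double crossovers. Comparing them with the parentals, only the dw allele has switched, so dw is the middle locus and the order is v – dw – al.
Crossovers in the dw–al interval produce the single-crossover classes dw v al and dw+ v+ al+ (28 + 30 = 58) plus the double crossovers (6).
RF(dw–al) = (58 + 6) / 500 = 64/500 = 0.1280 → 12.8 map units.

12.8 map units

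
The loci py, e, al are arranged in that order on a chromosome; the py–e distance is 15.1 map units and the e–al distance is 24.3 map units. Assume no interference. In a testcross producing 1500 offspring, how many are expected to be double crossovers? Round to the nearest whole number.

55

Map distances give recombination frequencies of 0.151 and 0.243 for the two intervals.
With no interference, expected double-crossover frequency = 0.151 × 0.243 = 0.03669.
Expected number = 0.03669 × 1500 = 55.04 ≈ 55.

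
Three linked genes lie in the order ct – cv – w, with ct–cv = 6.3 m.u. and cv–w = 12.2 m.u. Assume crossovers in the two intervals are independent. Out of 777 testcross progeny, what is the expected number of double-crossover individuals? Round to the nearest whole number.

6

Map distances give recombination frequencies of 0.063 and 0.122 for the two intervals.
With no interference, expected double-crossover frequency = 0.063 × 0.122 = 0.00769.
Expected number = 0.00769 × 777 = 5.97 ≈ 6.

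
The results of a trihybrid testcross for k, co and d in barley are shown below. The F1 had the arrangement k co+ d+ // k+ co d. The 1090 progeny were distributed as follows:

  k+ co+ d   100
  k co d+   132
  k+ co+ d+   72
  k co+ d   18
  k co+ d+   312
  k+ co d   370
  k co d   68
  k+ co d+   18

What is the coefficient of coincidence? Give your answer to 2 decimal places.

0.83

The two rarest classes, k co+ d and k+ co d+, are the double crossovers. Comparing them with the parentals, only the d allele has switched, so d is the middle locus and the order is co – d – k.
co–d: (232 + 36)/1090 = 0.2459; d–k: (140 + 36)/1090 = 0.1615.
Expected DCO frequency = 0.2459 × 0.1615 ≈ 0.03971; observed = 36/1090 ≈ 0.03303.
Coefficient of coincidence = 0.03303/0.03971 ≈ 0.83.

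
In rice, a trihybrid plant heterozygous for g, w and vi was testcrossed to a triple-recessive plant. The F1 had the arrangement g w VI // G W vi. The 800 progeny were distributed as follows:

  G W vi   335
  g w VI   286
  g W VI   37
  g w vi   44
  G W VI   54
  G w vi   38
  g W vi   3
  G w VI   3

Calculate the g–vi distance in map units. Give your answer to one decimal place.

13.0 map units

The two rarest classes, G w VI and g W vi, are the double crossovers. Comparing them with the parentals, only the g allele has switched, so g is the middle locus and the order is w – g – vi.
Crossovers in the g–vi interval produce the single-crossover classes g w vi and G W VI (44 + 54 = 98) plus the double crossovers (6).
RF(g–vi) = (98 + 6) / 800 = 104/800 = 0.1300 → 13.0 map units.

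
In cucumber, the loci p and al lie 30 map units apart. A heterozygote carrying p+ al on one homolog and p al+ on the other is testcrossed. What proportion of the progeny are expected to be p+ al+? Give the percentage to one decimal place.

15.0%

A map distance of 30 map units corresponds to a recombination frequency of 0.300.
The F1 is p+ al / p al+, so p+ al+ is a recombinant gamete class with expected frequency r/2 = 0.300/2 = 0.1500.
That is 0.1500 = 15.0% of the progeny.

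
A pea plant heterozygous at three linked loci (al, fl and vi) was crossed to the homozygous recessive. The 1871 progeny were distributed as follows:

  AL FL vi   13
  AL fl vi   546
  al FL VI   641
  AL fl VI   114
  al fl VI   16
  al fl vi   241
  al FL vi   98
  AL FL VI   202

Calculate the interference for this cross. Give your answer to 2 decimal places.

The two most frequent reciprocal classes, al FL VI and AL fl vi, are the parental types, so the F1 was al FL VI / AL fl vi.
The two rarest classes, al fl VI and AL FL vi, are the double crossovers. Comparing them with the parentals, only the fl allele has switched, so fl is the middle locus and the order is al – fl – vi.
al–fl: (443 + 29)/1871 = 0.2523; fl–vi: (212 + 29)/1871 = 0.1288.
Expected DCO frequency = 0.2523 × 0.1288 ≈ 0.03250; observed = 29/1871 ≈ 0.01550.
Coefficient of coincidence = 0.01550/0.03250 ≈ 0.48; interference = 1 − 0.48 = 0.52.

0.52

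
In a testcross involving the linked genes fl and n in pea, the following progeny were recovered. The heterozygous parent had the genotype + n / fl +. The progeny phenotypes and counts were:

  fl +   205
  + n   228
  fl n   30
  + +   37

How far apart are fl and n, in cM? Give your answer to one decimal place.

13.4 cM

The recombinant classes are + + and fl n: 37 + 30 = 67.
Recombination frequency = 67/500 = 0.1340 ≈ 13.4%, i.e. 13.4 cM.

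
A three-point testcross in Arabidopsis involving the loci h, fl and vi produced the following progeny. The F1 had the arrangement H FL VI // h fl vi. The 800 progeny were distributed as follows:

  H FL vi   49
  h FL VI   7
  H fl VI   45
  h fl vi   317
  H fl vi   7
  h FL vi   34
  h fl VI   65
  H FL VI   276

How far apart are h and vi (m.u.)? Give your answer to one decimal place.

The two rarest classes, h FL VI and H fl vi, are the double crossovers. Comparing them with the parentals, only the h allele has switched, so h is the middle locus and the order is fl – h – vi.
Crossovers in the h–vi interval produce the single-crossover classes H FL vi and h fl VI (49 + 65 = 114) plus the double crossovers (14).
RF(h–vi) = (114 + 14) / 800 = 128/800 = 0.1600 → 16.0 m.u.

16.0 m.u.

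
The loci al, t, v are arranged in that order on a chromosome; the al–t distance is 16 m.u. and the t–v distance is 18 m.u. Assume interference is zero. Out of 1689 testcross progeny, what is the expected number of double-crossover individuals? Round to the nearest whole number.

Map distances give recombination frequencies of 0.160 and 0.180 for the two intervals.
With no interference, expected double-crossover frequency = 0.160 × 0.180 = 0.02880.
Expected number = 0.02880 × 1689 = 48.64 ≈ 49.

49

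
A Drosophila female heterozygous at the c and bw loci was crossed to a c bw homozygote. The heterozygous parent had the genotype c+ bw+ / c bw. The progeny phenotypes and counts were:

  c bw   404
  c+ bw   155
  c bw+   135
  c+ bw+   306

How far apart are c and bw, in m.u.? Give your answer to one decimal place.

29.0 m.u.

The recombinant classes are c+ bw and c bw+: 155 + 135 = 290.
Recombination frequency = 290/1000 = 0.2900 ≈ 29.0%, i.e. 29.0 m.u.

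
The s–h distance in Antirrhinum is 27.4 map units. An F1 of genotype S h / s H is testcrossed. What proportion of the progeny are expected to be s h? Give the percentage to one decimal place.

13.7%

A map distance of 27.4 map units corresponds to a recombination frequency of 0.274.
The F1 is S h / s H, so s h is a recombinant gamete class with expected frequency r/2 = 0.274/2 = 0.1370.
That is 0.1370 = 13.7% of the progeny.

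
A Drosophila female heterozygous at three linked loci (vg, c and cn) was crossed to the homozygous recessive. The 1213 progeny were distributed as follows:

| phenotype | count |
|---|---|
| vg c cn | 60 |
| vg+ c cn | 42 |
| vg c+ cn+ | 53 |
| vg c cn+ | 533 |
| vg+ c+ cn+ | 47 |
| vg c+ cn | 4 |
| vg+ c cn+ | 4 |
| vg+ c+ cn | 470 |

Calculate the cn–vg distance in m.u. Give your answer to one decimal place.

The two most frequent reciprocal classes, vg+ c+ cn and vg c cn+, are the parental types, so the F1 was vg+ c+ cn / vg c cn+.
The two rarest classes, vg c+ cn and vg+ c cn+, are the double crossovers. Comparing them with the parentals, only the vg allele has switched, so vg is the middle locus and the order is c – vg – cn.
Crossovers in the vg–cn interval produce the single-crossover classes vg+ c+ cn+ and vg c cn (47 + 60 = 107) plus the double crossovers (8).
RF(vg–cn) = (107 + 8) / 1213 = 115/1213 = 0.0948 → 9.5 m.u.

9.5 m.u.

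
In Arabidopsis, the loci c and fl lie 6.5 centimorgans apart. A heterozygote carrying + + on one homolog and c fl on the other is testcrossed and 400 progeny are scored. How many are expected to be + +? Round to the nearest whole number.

187

A map distance of 6.5 centimorgans corresponds to a recombination frequency of 0.065.
The F1 is + + / c fl, so + + is a parental gamete class with expected frequency (1 − r)/2 = 0.935/2 = 0.4675.
Expected number = 0.4675 × 400 = 187.00 ≈ 187.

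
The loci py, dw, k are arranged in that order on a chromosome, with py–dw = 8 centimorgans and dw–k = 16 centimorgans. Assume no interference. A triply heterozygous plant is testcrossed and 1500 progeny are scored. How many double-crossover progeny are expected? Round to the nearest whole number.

19

Map distances give recombination frequencies of 0.080 and 0.160 for the two intervals.
With no interference, expected double-crossover frequency = 0.080 × 0.160 = 0.01280.
Expected number = 0.01280 × 1500 = 19.20 ≈ 19.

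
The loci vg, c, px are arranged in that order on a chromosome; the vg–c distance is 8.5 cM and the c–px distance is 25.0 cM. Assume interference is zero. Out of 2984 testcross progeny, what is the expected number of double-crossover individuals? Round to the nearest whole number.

Map distances give recombination frequencies of 0.085 and 0.250 for the two intervals.
With no interference, expected double-crossover frequency = 0.085 × 0.250 = 0.02125.
Expected number = 0.02125 × 2984 = 63.41 ≈ 63.

63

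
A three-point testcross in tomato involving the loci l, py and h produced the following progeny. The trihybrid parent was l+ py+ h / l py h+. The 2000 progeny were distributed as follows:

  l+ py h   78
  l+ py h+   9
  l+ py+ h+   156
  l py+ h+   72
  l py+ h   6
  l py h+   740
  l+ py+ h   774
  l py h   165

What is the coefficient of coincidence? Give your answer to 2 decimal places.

0.54

The two rarest classes, l py+ h and l+ py h+, are the double crossovers. Comparing them with the parentals, only the l allele has switched, so l is the middle locus and the order is h – l – py.
h–l: (321 + 15)/2000 = 0.1680; l–py: (150 + 15)/2000 = 0.0825.
Expected DCO frequency = 0.1680 × 0.0825 ≈ 0.01386; observed = 15/2000 ≈ 0.00750.
Coefficient of coincidence = 0.00750/0.01386 ≈ 0.54.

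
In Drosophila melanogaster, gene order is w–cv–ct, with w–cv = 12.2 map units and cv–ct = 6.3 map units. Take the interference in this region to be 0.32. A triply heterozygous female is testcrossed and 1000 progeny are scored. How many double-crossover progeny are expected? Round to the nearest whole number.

5

Map distances give recombination frequencies of 0.122 and 0.063 for the two intervals.
With interference 0.32 (so coincidence = 0.68), expected double-crossover frequency = 0.122 × 0.063 × 0.68 = 0.00523.
Expected number = 0.00523 × 1000 = 5.23 ≈ 5.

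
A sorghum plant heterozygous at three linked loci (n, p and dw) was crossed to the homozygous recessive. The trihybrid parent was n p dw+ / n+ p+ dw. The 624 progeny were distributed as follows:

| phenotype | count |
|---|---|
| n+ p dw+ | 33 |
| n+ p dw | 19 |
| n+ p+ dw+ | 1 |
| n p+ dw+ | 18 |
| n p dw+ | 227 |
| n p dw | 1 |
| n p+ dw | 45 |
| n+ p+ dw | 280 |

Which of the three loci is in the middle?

dw

The two rarest classes, n p dw and n+ p+ dw+, are the double crossovers. Comparing them with the parentals, only the dw allele has switched, so dw is the middle locus and the order is n – dw – p.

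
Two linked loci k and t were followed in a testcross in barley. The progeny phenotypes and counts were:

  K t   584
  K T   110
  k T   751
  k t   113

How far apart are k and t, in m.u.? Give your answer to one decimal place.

14.3 m.u.

The two most frequent classes, K t (584) and k T (751), are the parental types, so the F1 was K t / k T.
The recombinant classes are K T and k t: 110 + 113 = 223.
Recombination frequency = 223/1558 = 0.1431 ≈ 14.3%, i.e. 14.3 m.u.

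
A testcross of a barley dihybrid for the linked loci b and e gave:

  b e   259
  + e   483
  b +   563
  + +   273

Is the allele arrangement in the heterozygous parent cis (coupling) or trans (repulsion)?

The two most frequent classes are + e (483) and b + (563); these are the parental (non-recombinant) types.
So the F1 carried + e on one chromosome and b + on the other — the recessive alleles are on opposite chromosomes (trans / repulsion).

trans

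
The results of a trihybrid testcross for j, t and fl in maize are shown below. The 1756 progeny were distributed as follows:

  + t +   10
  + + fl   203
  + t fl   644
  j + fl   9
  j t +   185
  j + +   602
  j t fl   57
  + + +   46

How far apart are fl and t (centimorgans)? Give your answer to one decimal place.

23.2 centimorgans

The two most frequent reciprocal classes, j + + and + t fl, are the parental types, so the F1 was j + + / + t fl.
The two rarest classes, j + fl and + t +, are the double crossovers. Comparing them with the parentals, only the fl allele has switched, so fl is the middle locus and the order is j – fl – t.
Crossovers in the fl–t interval produce the single-crossover classes j t + and + + fl (185 + 203 = 388) plus the double crossovers (19).
RF(fl–t) = (388 + 19) / 1756 = 407/1756 = 0.2318 → 23.2 centimorgans.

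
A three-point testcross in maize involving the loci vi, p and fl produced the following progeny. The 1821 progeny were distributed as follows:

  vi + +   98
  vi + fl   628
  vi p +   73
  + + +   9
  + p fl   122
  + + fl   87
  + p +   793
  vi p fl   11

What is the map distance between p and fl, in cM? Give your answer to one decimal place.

The two most frequent reciprocal classes, vi + fl and + p +, are the parental types, so the F1 was vi + fl / + p +.
The two rarest classes, vi p fl and + + +, are the double crossovers. Comparing them with the parentals, only the p allele has switched, so p is the middle locus and the order is vi – p – fl.
Crossovers in the p–fl interval produce the single-crossover classes vi + + and + p fl (98 + 122 = 220) plus the double crossovers (20).
RF(p–fl) = (220 + 20) / 1821 = 240/1821 = 0.1318 → 13.2 cM.

13.2 cM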